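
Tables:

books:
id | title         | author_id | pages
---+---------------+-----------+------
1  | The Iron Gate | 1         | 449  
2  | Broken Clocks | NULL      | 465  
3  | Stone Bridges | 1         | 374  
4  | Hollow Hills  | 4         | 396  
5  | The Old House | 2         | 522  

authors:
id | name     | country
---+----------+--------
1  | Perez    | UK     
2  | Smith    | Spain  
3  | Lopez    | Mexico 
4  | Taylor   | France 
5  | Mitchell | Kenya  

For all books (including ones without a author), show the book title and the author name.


LEFT JOIN keeps every row from books (the left table); where author_id has no match in authors, the author columns become NULL. Walk through each book:
  - book 1 (The Iron Gate): author_id=1 -> matches Perez
  - book 2 (Broken Clocks): author_id=NULL, no match -> kept with NULL
  - book 3 (Stone Bridges): author_id=1 -> matches Perez
  - book 4 (Hollow Hills): author_id=4 -> matches Taylor
  - book 5 (The Old House): author_id=2 -> matches Smith
All 5 rows appear; 1 has NULL author.

SQL:
SELECT a.title, b.name AS author
FROM books a
LEFT JOIN authors b ON a.author_id = b.id

Result:
title         | author
--------------+-------
The Iron Gate | Perez 
Broken Clocks | NULL  
Stone Bridges | Perez 
Hollow Hills  | Taylor
The Old House | Smith 


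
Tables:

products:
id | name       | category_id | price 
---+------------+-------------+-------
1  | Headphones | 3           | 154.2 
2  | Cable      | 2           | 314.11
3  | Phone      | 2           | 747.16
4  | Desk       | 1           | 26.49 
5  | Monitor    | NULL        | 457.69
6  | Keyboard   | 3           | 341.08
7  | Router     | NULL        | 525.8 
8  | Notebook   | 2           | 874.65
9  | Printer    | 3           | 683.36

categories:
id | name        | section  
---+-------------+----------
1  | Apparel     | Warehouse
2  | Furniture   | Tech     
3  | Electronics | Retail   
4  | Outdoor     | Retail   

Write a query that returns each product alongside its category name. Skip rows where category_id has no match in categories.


INNER JOIN keeps only products rows whose category_id matches an id in categories. Walk through each product:
  - product 1 (Headphones): category_id=3 -> matches Electronics
  - product 2 (Cable): category_id=2 -> matches Furniture
  - product 3 (Phone): category_id=2 -> matches Furniture
  - product 4 (Desk): category_id=1 -> matches Apparel
  - product 5 (Monitor): category_id=NULL, no match -> dropped
  - product 6 (Keyboard): category_id=3 -> matches Electronics
  - product 7 (Router): category_id=NULL, no match -> dropped
  - product 8 (Notebook): category_id=2 -> matches Furniture
  - product 9 (Printer): category_id=3 -> matches Electronics
So 2 of 9 rows are dropped.

SQL:
SELECT a.name, b.name AS category
FROM products a
INNER JOIN categories b ON a.category_id = b.id

Result:
name       | category   
-----------+------------
Headphones | Electronics
Cable      | Furniture  
Phone      | Furniture  
Desk       | Apparel    
Keyboard   | Electronics
Notebook   | Furniture  
Printer    | Electronics


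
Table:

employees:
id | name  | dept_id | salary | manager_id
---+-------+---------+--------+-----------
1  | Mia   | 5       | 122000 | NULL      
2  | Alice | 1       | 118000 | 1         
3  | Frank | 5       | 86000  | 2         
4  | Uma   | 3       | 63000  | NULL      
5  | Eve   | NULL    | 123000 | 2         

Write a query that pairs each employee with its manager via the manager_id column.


This is a self-join: employees is joined to a second copy of itself, matching each row's manager_id to another row's id. Use LEFT JOIN so rows with manager_id=NULL are kept.
  - employee 1 (Mia): manager_id=NULL -> NULL
  - employee 2 (Alice): manager_id=1 -> Mia
  - employee 3 (Frank): manager_id=2 -> Alice
  - employee 4 (Uma): manager_id=NULL -> NULL
  - employee 5 (Eve): manager_id=2 -> Alice

SQL:
SELECT a.name AS item, b.name AS manager
FROM employees a
LEFT JOIN employees b ON a.manager_id = b.id

Result:
item  | manager
------+--------
Mia   | NULL   
Alice | Mia    
Frank | Alice  
Uma   | NULL   
Eve   | Alice  


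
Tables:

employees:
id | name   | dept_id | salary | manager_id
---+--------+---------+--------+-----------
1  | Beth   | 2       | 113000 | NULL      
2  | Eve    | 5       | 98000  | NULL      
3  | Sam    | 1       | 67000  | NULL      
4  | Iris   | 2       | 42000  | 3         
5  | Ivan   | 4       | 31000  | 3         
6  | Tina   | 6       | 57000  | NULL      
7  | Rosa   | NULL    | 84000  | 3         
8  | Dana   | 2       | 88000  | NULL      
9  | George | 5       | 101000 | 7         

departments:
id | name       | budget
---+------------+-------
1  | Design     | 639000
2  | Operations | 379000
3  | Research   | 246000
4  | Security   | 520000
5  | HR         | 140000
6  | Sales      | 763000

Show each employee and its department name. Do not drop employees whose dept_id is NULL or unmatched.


LEFT JOIN keeps every row from employees (the left table); where dept_id has no match in departments, the department columns become NULL. Walk through each employee:
  - employee 1 (Beth): dept_id=2 -> matches Operations
  - employee 2 (Eve): dept_id=5 -> matches HR
  - employee 3 (Sam): dept_id=1 -> matches Design
  - employee 4 (Iris): dept_id=2 -> matches Operations
  - employee 5 (Ivan): dept_id=4 -> matches Security
  - employee 6 (Tina): dept_id=6 -> matches Sales
  - employee 7 (Rosa): dept_id=NULL, no match -> kept with NULL
  - employee 8 (Dana): dept_id=2 -> matches Operations
  - employee 9 (George): dept_id=5 -> matches HR
All 9 rows appear; 1 has NULL department.

SQL:
SELECT a.name, b.name AS department
FROM employees a
LEFT JOIN departments b ON a.dept_id = b.id

Result:
name   | department
-------+-----------
Beth   | Operations
Eve    | HR        
Sam    | Design    
Iris   | Operations
Ivan   | Security  
Tina   | Sales     
Rosa   | NULL      
Dana   | Operations
George | HR        


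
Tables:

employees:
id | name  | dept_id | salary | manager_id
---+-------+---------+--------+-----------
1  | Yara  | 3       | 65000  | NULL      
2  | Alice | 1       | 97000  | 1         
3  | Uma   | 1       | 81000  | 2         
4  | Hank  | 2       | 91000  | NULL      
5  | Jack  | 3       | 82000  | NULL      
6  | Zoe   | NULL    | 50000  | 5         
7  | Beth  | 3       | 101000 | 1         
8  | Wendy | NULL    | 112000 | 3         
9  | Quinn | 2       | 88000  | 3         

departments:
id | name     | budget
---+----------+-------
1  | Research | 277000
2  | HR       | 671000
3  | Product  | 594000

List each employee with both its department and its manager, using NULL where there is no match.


Two LEFT JOINs from the same base table employees: one to departments via dept_id, one to employees itself via manager_id. Both are LEFT so every employee is preserved.
Match against departments:
  - employee 1 (Yara): dept_id=3 -> matches Product
  - employee 2 (Alice): dept_id=1 -> matches Research
  - employee 3 (Uma): dept_id=1 -> matches Research
  - employee 4 (Hank): dept_id=2 -> matches HR
  - employee 5 (Jack): dept_id=3 -> matches Product
  - employee 6 (Zoe): dept_id=NULL, no match -> kept with NULL
  - employee 7 (Beth): dept_id=3 -> matches Product
  - employee 8 (Wendy): dept_id=NULL, no match -> kept with NULL
  - employee 9 (Quinn): dept_id=2 -> matches HR
Match against employees (self):
  - employee 1 (Yara): manager_id=NULL -> NULL
  - employee 2 (Alice): manager_id=1 -> Yara
  - employee 3 (Uma): manager_id=2 -> Alice
  - employee 4 (Hank): manager_id=NULL -> NULL
  - employee 5 (Jack): manager_id=NULL -> NULL
  - employee 6 (Zoe): manager_id=5 -> Jack
  - employee 7 (Beth): manager_id=1 -> Yara
  - employee 8 (Wendy): manager_id=3 -> Uma
  - employee 9 (Quinn): manager_id=3 -> Uma

SQL:
SELECT a.name, b.name AS department, c.name AS manager
FROM employees a
LEFT JOIN departments b ON a.dept_id = b.id
LEFT JOIN employees c ON a.manager_id = c.id

Result:
name  | department | manager
------+------------+--------
Yara  | Product    | NULL   
Alice | Research   | Yara   
Uma   | Research   | Alice  
Hank  | HR         | NULL   
Jack  | Product    | NULL   
Zoe   | NULL       | Jack   
Beth  | Product    | Yara   
Wendy | NULL       | Uma    
Quinn | HR         | Uma    


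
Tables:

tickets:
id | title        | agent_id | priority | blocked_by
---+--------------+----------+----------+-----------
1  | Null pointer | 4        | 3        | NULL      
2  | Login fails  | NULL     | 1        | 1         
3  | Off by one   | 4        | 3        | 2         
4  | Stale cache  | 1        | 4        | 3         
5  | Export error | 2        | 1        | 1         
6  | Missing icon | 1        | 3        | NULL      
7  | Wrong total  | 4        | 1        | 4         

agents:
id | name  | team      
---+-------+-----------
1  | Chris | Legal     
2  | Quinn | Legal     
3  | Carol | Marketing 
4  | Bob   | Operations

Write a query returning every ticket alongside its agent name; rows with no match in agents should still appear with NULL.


LEFT JOIN keeps every row from tickets (the left table); where agent_id has no match in agents, the agent columns become NULL. Walk through each ticket:
  - ticket 1 (Null pointer): agent_id=4 -> matches Bob
  - ticket 2 (Login fails): agent_id=NULL, no match -> kept with NULL
  - ticket 3 (Off by one): agent_id=4 -> matches Bob
  - ticket 4 (Stale cache): agent_id=1 -> matches Chris
  - ticket 5 (Export error): agent_id=2 -> matches Quinn
  - ticket 6 (Missing icon): agent_id=1 -> matches Chris
  - ticket 7 (Wrong total): agent_id=4 -> matches Bob
All 7 rows appear; 1 has NULL agent.

SQL:
SELECT a.title, b.name AS agent
FROM tickets a
LEFT JOIN agents b ON a.agent_id = b.id

Result:
title        | agent
-------------+------
Null pointer | Bob  
Login fails  | NULL 
Off by one   | Bob  
Stale cache  | Chris
Export error | Quinn
Missing icon | Chris
Wrong total  | Bob  


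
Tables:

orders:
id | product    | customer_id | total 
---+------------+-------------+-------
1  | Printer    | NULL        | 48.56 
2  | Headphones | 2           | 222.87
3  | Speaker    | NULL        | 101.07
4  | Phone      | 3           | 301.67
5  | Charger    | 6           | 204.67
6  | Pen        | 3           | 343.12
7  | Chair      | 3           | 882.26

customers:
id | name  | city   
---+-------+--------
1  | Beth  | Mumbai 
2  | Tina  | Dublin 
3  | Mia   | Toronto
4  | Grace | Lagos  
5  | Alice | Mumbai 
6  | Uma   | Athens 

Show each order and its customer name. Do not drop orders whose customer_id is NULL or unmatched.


LEFT JOIN keeps every row from orders (the left table); where customer_id has no match in customers, the customer columns become NULL. Walk through each order:
  - order 1 (Printer): customer_id=NULL, no match -> kept with NULL
  - order 2 (Headphones): customer_id=2 -> matches Tina
  - order 3 (Speaker): customer_id=NULL, no match -> kept with NULL
  - order 4 (Phone): customer_id=3 -> matches Mia
  - order 5 (Charger): customer_id=6 -> matches Uma
  - order 6 (Pen): customer_id=3 -> matches Mia
  - order 7 (Chair): customer_id=3 -> matches Mia
All 7 rows appear; 2 have NULL customer.

SQL:
SELECT a.product, b.name AS customer
FROM orders a
LEFT JOIN customers b ON a.customer_id = b.id

Result:
product    | customer
-----------+---------
Printer    | NULL    
Headphones | Tina    
Speaker    | NULL    
Phone      | Mia     
Charger    | Uma     
Pen        | Mia     
Chair      | Mia     


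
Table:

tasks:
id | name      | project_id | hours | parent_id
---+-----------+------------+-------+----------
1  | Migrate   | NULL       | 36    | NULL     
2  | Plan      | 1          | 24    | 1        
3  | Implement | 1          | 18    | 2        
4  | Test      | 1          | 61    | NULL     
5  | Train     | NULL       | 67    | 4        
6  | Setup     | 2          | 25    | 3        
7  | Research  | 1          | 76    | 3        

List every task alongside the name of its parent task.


This is a self-join: tasks is joined to a second copy of itself, matching each row's parent_id to another row's id. Use LEFT JOIN so rows with parent_id=NULL are kept.
  - task 1 (Migrate): parent_id=NULL -> NULL
  - task 2 (Plan): parent_id=1 -> Migrate
  - task 3 (Implement): parent_id=2 -> Plan
  - task 4 (Test): parent_id=NULL -> NULL
  - task 5 (Train): parent_id=4 -> Test
  - task 6 (Setup): parent_id=3 -> Implement
  - task 7 (Research): parent_id=3 -> Implement

SQL:
SELECT a.name AS item, b.name AS parent
FROM tasks a
LEFT JOIN tasks b ON a.parent_id = b.id

Result:
item      | parent   
----------+----------
Migrate   | NULL     
Plan      | Migrate  
Implement | Plan     
Test      | NULL     
Train     | Test     
Setup     | Implement
Research  | Implement


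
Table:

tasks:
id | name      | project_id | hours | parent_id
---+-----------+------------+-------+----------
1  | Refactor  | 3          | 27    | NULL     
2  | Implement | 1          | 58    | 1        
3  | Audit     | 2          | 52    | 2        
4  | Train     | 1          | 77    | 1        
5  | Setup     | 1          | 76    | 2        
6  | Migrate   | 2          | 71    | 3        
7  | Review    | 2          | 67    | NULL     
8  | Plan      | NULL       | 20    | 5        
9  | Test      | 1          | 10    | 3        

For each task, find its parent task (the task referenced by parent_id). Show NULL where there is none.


This is a self-join: tasks is joined to a second copy of itself, matching each row's parent_id to another row's id. Use LEFT JOIN so rows with parent_id=NULL are kept.
  - task 1 (Refactor): parent_id=NULL -> NULL
  - task 2 (Implement): parent_id=1 -> Refactor
  - task 3 (Audit): parent_id=2 -> Implement
  - task 4 (Train): parent_id=1 -> Refactor
  - task 5 (Setup): parent_id=2 -> Implement
  - task 6 (Migrate): parent_id=3 -> Audit
  - task 7 (Review): parent_id=NULL -> NULL
  - task 8 (Plan): parent_id=5 -> Setup
  - task 9 (Test): parent_id=3 -> Audit

SQL:
SELECT a.name AS item, b.name AS parent
FROM tasks a
LEFT JOIN tasks b ON a.parent_id = b.id

Result:
item      | parent   
----------+----------
Refactor  | NULL     
Implement | Refactor 
Audit     | Implement
Train     | Refactor 
Setup     | Implement
Migrate   | Audit    
Review    | NULL     
Plan      | Setup    
Test      | Audit    


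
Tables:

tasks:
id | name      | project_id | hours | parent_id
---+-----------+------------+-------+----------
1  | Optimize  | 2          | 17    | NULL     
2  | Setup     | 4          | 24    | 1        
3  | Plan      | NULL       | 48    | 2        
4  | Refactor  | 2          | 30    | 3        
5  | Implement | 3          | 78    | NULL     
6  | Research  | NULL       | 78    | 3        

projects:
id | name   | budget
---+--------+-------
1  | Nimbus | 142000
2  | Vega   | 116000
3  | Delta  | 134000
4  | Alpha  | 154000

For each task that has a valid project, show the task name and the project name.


INNER JOIN keeps only tasks rows whose project_id matches an id in projects. Walk through each task:
  - task 1 (Optimize): project_id=2 -> matches Vega
  - task 2 (Setup): project_id=4 -> matches Alpha
  - task 3 (Plan): project_id=NULL, no match -> dropped
  - task 4 (Refactor): project_id=2 -> matches Vega
  - task 5 (Implement): project_id=3 -> matches Delta
  - task 6 (Research): project_id=NULL, no match -> dropped
So 2 of 6 rows are dropped.

SQL:
SELECT a.name, b.name AS project
FROM tasks a
INNER JOIN projects b ON a.project_id = b.id

Result:
name      | project
----------+--------
Optimize  | Vega   
Setup     | Alpha  
Refactor  | Vega   
Implement | Delta  


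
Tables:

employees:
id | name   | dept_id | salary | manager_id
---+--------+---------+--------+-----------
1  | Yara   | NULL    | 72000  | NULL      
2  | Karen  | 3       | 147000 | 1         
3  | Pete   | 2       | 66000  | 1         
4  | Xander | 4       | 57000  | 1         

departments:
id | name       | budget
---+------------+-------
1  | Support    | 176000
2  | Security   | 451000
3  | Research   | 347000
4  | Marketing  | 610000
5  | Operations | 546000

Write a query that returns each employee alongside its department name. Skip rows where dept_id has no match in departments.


INNER JOIN keeps only employees rows whose dept_id matches an id in departments. Walk through each employee:
  - employee 1 (Yara): dept_id=NULL, no match -> dropped
  - employee 2 (Karen): dept_id=3 -> matches Research
  - employee 3 (Pete): dept_id=2 -> matches Security
  - employee 4 (Xander): dept_id=4 -> matches Marketing
So 1 of 4 rows is dropped.

SQL:
SELECT a.name, b.name AS department
FROM employees a
INNER JOIN departments b ON a.dept_id = b.id

Result:
name   | department
-------+-----------
Karen  | Research  
Pete   | Security  
Xander | Marketing 


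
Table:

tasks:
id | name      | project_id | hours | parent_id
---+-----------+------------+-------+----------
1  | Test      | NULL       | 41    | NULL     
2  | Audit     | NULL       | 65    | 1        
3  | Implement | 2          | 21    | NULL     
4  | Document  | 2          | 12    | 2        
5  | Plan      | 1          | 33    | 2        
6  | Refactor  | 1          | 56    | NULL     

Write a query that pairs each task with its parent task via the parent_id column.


This is a self-join: tasks is joined to a second copy of itself, matching each row's parent_id to another row's id. Use LEFT JOIN so rows with parent_id=NULL are kept.
  - task 1 (Test): parent_id=NULL -> NULL
  - task 2 (Audit): parent_id=1 -> Test
  - task 3 (Implement): parent_id=NULL -> NULL
  - task 4 (Document): parent_id=2 -> Audit
  - task 5 (Plan): parent_id=2 -> Audit
  - task 6 (Refactor): parent_id=NULL -> NULL

SQL:
SELECT a.name AS item, b.name AS parent
FROM tasks a
LEFT JOIN tasks b ON a.parent_id = b.id

Result:
item      | parent
----------+-------
Test      | NULL  
Audit     | Test  
Implement | NULL  
Document  | Audit 
Plan      | Audit 
Refactor  | NULL  


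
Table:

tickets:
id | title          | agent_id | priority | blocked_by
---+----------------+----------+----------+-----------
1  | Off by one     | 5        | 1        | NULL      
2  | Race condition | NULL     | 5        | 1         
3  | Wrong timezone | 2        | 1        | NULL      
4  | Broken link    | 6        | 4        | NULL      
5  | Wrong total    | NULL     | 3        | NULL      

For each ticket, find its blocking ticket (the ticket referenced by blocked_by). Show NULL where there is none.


This is a self-join: tickets is joined to a second copy of itself, matching each row's blocked_by to another row's id. Use LEFT JOIN so rows with blocked_by=NULL are kept.
  - ticket 1 (Off by one): blocked_by=NULL -> NULL
  - ticket 2 (Race condition): blocked_by=1 -> Off by one
  - ticket 3 (Wrong timezone): blocked_by=NULL -> NULL
  - ticket 4 (Broken link): blocked_by=NULL -> NULL
  - ticket 5 (Wrong total): blocked_by=NULL -> NULL

SQL:
SELECT a.title AS item, b.title AS blocked_by
FROM tickets a
LEFT JOIN tickets b ON a.blocked_by = b.id

Result:
item           | blocked_by
---------------+-----------
Off by one     | NULL      
Race condition | Off by one
Wrong timezone | NULL      
Broken link    | NULL      
Wrong total    | NULL      


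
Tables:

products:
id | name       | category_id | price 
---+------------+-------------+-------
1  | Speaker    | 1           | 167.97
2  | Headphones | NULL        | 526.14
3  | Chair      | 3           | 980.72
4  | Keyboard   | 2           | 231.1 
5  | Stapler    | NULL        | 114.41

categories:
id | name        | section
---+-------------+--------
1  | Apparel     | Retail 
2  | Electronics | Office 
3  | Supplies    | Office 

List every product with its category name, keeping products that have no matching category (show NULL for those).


LEFT JOIN keeps every row from products (the left table); where category_id has no match in categories, the category columns become NULL. Walk through each product:
  - product 1 (Speaker): category_id=1 -> matches Apparel
  - product 2 (Headphones): category_id=NULL, no match -> kept with NULL
  - product 3 (Chair): category_id=3 -> matches Supplies
  - product 4 (Keyboard): category_id=2 -> matches Electronics
  - product 5 (Stapler): category_id=NULL, no match -> kept with NULL
All 5 rows appear; 2 have NULL category.

SQL:
SELECT a.name, b.name AS category
FROM products a
LEFT JOIN categories b ON a.category_id = b.id

Result:
name       | category   
-----------+------------
Speaker    | Apparel    
Headphones | NULL       
Chair      | Supplies   
Keyboard   | Electronics
Stapler    | NULL       


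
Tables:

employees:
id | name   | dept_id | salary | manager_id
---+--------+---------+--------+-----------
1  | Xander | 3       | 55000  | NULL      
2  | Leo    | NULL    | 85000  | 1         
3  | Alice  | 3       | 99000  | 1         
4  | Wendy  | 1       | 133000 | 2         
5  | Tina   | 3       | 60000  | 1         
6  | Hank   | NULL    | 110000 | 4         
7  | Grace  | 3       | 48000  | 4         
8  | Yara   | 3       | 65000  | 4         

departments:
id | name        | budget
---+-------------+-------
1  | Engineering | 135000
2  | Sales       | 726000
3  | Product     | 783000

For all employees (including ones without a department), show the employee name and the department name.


LEFT JOIN keeps every row from employees (the left table); where dept_id has no match in departments, the department columns become NULL. Walk through each employee:
  - employee 1 (Xander): dept_id=3 -> matches Product
  - employee 2 (Leo): dept_id=NULL, no match -> kept with NULL
  - employee 3 (Alice): dept_id=3 -> matches Product
  - employee 4 (Wendy): dept_id=1 -> matches Engineering
  - employee 5 (Tina): dept_id=3 -> matches Product
  - employee 6 (Hank): dept_id=NULL, no match -> kept with NULL
  - employee 7 (Grace): dept_id=3 -> matches Product
  - employee 8 (Yara): dept_id=3 -> matches Product
All 8 rows appear; 2 have NULL department.

SQL:
SELECT a.name, b.name AS department
FROM employees a
LEFT JOIN departments b ON a.dept_id = b.id

Result:
name   | department 
-------+------------
Xander | Product    
Leo    | NULL       
Alice  | Product    
Wendy  | Engineering
Tina   | Product    
Hank   | NULL       
Grace  | Product    
Yara   | Product    


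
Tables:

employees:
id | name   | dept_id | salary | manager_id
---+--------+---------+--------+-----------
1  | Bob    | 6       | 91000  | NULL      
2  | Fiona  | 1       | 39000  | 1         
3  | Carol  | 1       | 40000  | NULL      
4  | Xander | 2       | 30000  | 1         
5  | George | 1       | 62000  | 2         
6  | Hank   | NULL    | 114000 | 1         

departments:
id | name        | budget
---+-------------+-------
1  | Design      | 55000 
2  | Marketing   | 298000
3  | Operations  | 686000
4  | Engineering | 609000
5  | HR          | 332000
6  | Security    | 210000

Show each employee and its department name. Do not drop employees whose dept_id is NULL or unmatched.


LEFT JOIN keeps every row from employees (the left table); where dept_id has no match in departments, the department columns become NULL. Walk through each employee:
  - employee 1 (Bob): dept_id=6 -> matches Security
  - employee 2 (Fiona): dept_id=1 -> matches Design
  - employee 3 (Carol): dept_id=1 -> matches Design
  - employee 4 (Xander): dept_id=2 -> matches Marketing
  - employee 5 (George): dept_id=1 -> matches Design
  - employee 6 (Hank): dept_id=NULL, no match -> kept with NULL
All 6 rows appear; 1 has NULL department.

SQL:
SELECT a.name, b.name AS department
FROM employees a
LEFT JOIN departments b ON a.dept_id = b.id

Result:
name   | department
-------+-----------
Bob    | Security  
Fiona  | Design    
Carol  | Design    
Xander | Marketing 
George | Design    
Hank   | NULL      


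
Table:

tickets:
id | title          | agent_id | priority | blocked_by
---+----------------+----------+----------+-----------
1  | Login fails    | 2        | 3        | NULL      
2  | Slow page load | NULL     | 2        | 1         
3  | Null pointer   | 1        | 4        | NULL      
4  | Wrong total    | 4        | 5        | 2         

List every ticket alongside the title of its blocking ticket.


This is a self-join: tickets is joined to a second copy of itself, matching each row's blocked_by to another row's id. Use LEFT JOIN so rows with blocked_by=NULL are kept.
  - ticket 1 (Login fails): blocked_by=NULL -> NULL
  - ticket 2 (Slow page load): blocked_by=1 -> Login fails
  - ticket 3 (Null pointer): blocked_by=NULL -> NULL
  - ticket 4 (Wrong total): blocked_by=2 -> Slow page load

SQL:
SELECT a.title AS item, b.title AS blocked_by
FROM tickets a
LEFT JOIN tickets b ON a.blocked_by = b.id

Result:
item           | blocked_by    
---------------+---------------
Login fails    | NULL          
Slow page load | Login fails   
Null pointer   | NULL          
Wrong total    | Slow page load


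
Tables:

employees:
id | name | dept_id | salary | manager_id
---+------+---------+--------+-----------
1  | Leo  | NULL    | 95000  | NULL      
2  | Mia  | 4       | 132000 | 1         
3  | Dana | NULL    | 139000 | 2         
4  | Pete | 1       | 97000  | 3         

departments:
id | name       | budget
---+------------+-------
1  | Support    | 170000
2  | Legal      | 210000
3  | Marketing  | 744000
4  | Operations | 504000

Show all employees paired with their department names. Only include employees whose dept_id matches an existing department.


INNER JOIN keeps only employees rows whose dept_id matches an id in departments. Walk through each employee:
  - employee 1 (Leo): dept_id=NULL, no match -> dropped
  - employee 2 (Mia): dept_id=4 -> matches Operations
  - employee 3 (Dana): dept_id=NULL, no match -> dropped
  - employee 4 (Pete): dept_id=1 -> matches Support
So 2 of 4 rows are dropped.

SQL:
SELECT a.name, b.name AS department
FROM employees a
INNER JOIN departments b ON a.dept_id = b.id

Result:
name | department
-----+-----------
Mia  | Operations
Pete | Support   


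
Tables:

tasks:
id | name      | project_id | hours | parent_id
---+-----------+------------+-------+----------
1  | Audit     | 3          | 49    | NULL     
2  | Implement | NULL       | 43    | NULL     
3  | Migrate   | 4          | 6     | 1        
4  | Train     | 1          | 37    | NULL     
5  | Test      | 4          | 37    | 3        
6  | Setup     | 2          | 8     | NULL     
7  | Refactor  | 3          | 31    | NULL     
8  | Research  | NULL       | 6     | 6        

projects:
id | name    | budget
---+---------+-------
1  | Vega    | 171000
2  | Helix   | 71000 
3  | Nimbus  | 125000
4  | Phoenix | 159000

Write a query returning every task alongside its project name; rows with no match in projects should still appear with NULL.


LEFT JOIN keeps every row from tasks (the left table); where project_id has no match in projects, the project columns become NULL. Walk through each task:
  - task 1 (Audit): project_id=3 -> matches Nimbus
  - task 2 (Implement): project_id=NULL, no match -> kept with NULL
  - task 3 (Migrate): project_id=4 -> matches Phoenix
  - task 4 (Train): project_id=1 -> matches Vega
  - task 5 (Test): project_id=4 -> matches Phoenix
  - task 6 (Setup): project_id=2 -> matches Helix
  - task 7 (Refactor): project_id=3 -> matches Nimbus
  - task 8 (Research): project_id=NULL, no match -> kept with NULL
All 8 rows appear; 2 have NULL project.

SQL:
SELECT a.name, b.name AS project
FROM tasks a
LEFT JOIN projects b ON a.project_id = b.id

Result:
name      | project
----------+--------
Audit     | Nimbus 
Implement | NULL   
Migrate   | Phoenix
Train     | Vega   
Test      | Phoenix
Setup     | Helix  
Refactor  | Nimbus 
Research  | NULL   


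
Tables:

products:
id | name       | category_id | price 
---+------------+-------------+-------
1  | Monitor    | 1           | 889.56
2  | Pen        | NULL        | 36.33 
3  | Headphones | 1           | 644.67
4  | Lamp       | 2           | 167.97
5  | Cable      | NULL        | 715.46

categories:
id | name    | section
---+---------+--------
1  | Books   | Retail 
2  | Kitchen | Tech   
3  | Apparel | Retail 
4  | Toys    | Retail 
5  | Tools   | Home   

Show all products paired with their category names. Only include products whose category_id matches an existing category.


INNER JOIN keeps only products rows whose category_id matches an id in categories. Walk through each product:
  - product 1 (Monitor): category_id=1 -> matches Books
  - product 2 (Pen): category_id=NULL, no match -> dropped
  - product 3 (Headphones): category_id=1 -> matches Books
  - product 4 (Lamp): category_id=2 -> matches Kitchen
  - product 5 (Cable): category_id=NULL, no match -> dropped
So 2 of 5 rows are dropped.

SQL:
SELECT a.name, b.name AS category
FROM products a
INNER JOIN categories b ON a.category_id = b.id

Result:
name       | category
-----------+---------
Monitor    | Books   
Headphones | Books   
Lamp       | Kitchen 


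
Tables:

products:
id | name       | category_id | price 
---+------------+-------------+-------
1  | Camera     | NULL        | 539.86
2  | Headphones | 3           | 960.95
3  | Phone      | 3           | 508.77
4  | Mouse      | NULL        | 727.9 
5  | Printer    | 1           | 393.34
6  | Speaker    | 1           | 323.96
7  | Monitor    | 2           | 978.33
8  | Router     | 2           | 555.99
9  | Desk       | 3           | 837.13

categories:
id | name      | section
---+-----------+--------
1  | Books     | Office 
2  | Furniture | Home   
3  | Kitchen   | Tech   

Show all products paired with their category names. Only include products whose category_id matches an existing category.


INNER JOIN keeps only products rows whose category_id matches an id in categories. Walk through each product:
  - product 1 (Camera): category_id=NULL, no match -> dropped
  - product 2 (Headphones): category_id=3 -> matches Kitchen
  - product 3 (Phone): category_id=3 -> matches Kitchen
  - product 4 (Mouse): category_id=NULL, no match -> dropped
  - product 5 (Printer): category_id=1 -> matches Books
  - product 6 (Speaker): category_id=1 -> matches Books
  - product 7 (Monitor): category_id=2 -> matches Furniture
  - product 8 (Router): category_id=2 -> matches Furniture
  - product 9 (Desk): category_id=3 -> matches Kitchen
So 2 of 9 rows are dropped.

SQL:
SELECT a.name, b.name AS category
FROM products a
INNER JOIN categories b ON a.category_id = b.id

Result:
name       | category 
-----------+----------
Headphones | Kitchen  
Phone      | Kitchen  
Printer    | Books    
Speaker    | Books    
Monitor    | Furniture
Router     | Furniture
Desk       | Kitchen  


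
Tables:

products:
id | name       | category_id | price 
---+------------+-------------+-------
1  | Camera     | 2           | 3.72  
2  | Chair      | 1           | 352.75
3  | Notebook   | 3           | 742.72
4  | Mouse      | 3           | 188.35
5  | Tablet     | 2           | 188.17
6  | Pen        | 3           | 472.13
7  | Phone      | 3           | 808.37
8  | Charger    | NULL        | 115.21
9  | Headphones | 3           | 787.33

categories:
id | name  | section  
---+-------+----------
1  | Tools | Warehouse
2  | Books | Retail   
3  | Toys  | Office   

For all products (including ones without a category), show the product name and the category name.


LEFT JOIN keeps every row from products (the left table); where category_id has no match in categories, the category columns become NULL. Walk through each product:
  - product 1 (Camera): category_id=2 -> matches Books
  - product 2 (Chair): category_id=1 -> matches Tools
  - product 3 (Notebook): category_id=3 -> matches Toys
  - product 4 (Mouse): category_id=3 -> matches Toys
  - product 5 (Tablet): category_id=2 -> matches Books
  - product 6 (Pen): category_id=3 -> matches Toys
  - product 7 (Phone): category_id=3 -> matches Toys
  - product 8 (Charger): category_id=NULL, no match -> kept with NULL
  - product 9 (Headphones): category_id=3 -> matches Toys
All 9 rows appear; 1 has NULL category.

SQL:
SELECT a.name, b.name AS category
FROM products a
LEFT JOIN categories b ON a.category_id = b.id

Result:
name       | category
-----------+---------
Camera     | Books   
Chair      | Tools   
Notebook   | Toys    
Mouse      | Toys    
Tablet     | Books   
Pen        | Toys    
Phone      | Toys    
Charger    | NULL    
Headphones | Toys    


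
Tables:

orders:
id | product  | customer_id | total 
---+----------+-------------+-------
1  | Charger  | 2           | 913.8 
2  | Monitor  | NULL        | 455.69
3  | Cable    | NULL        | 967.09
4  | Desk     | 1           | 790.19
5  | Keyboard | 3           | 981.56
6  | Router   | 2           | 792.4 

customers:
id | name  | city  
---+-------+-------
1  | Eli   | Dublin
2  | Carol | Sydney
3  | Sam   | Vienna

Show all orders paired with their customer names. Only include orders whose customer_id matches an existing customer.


INNER JOIN keeps only orders rows whose customer_id matches an id in customers. Walk through each order:
  - order 1 (Charger): customer_id=2 -> matches Carol
  - order 2 (Monitor): customer_id=NULL, no match -> dropped
  - order 3 (Cable): customer_id=NULL, no match -> dropped
  - order 4 (Desk): customer_id=1 -> matches Eli
  - order 5 (Keyboard): customer_id=3 -> matches Sam
  - order 6 (Router): customer_id=2 -> matches Carol
So 2 of 6 rows are dropped.

SQL:
SELECT a.product, b.name AS customer
FROM orders a
INNER JOIN customers b ON a.customer_id = b.id

Result:
product  | customer
---------+---------
Charger  | Carol   
Desk     | Eli     
Keyboard | Sam     
Router   | Carol   


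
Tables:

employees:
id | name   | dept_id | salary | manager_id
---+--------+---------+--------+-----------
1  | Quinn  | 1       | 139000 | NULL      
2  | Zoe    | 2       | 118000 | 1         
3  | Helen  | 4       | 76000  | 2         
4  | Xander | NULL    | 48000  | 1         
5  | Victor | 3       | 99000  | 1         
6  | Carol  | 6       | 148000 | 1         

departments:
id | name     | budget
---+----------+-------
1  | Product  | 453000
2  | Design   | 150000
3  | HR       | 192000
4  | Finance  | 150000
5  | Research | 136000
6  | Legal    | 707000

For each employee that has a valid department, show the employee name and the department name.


INNER JOIN keeps only employees rows whose dept_id matches an id in departments. Walk through each employee:
  - employee 1 (Quinn): dept_id=1 -> matches Product
  - employee 2 (Zoe): dept_id=2 -> matches Design
  - employee 3 (Helen): dept_id=4 -> matches Finance
  - employee 4 (Xander): dept_id=NULL, no match -> dropped
  - employee 5 (Victor): dept_id=3 -> matches HR
  - employee 6 (Carol): dept_id=6 -> matches Legal
So 1 of 6 rows is dropped.

SQL:
SELECT a.name, b.name AS department
FROM employees a
INNER JOIN departments b ON a.dept_id = b.id

Result:
name   | department
-------+-----------
Quinn  | Product   
Zoe    | Design    
Helen  | Finance   
Victor | HR        
Carol  | Legal     


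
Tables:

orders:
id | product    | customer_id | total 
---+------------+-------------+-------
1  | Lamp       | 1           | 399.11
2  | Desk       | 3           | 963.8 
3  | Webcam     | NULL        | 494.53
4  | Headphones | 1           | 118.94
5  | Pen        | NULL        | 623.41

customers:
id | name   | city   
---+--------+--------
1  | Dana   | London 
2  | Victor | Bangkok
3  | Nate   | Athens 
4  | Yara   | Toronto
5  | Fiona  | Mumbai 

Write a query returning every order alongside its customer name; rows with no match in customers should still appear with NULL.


LEFT JOIN keeps every row from orders (the left table); where customer_id has no match in customers, the customer columns become NULL. Walk through each order:
  - order 1 (Lamp): customer_id=1 -> matches Dana
  - order 2 (Desk): customer_id=3 -> matches Nate
  - order 3 (Webcam): customer_id=NULL, no match -> kept with NULL
  - order 4 (Headphones): customer_id=1 -> matches Dana
  - order 5 (Pen): customer_id=NULL, no match -> kept with NULL
All 5 rows appear; 2 have NULL customer.

SQL:
SELECT a.product, b.name AS customer
FROM orders a
LEFT JOIN customers b ON a.customer_id = b.id

Result:
product    | customer
-----------+---------
Lamp       | Dana    
Desk       | Nate    
Webcam     | NULL    
Headphones | Dana    
Pen        | NULL    


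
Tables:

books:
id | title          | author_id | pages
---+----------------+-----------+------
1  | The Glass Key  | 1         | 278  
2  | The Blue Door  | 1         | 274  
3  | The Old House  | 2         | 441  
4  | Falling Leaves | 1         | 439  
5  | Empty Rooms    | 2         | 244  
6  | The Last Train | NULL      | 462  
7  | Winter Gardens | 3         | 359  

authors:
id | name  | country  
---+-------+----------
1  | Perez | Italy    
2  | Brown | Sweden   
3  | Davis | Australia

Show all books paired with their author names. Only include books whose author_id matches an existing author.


INNER JOIN keeps only books rows whose author_id matches an id in authors. Walk through each book:
  - book 1 (The Glass Key): author_id=1 -> matches Perez
  - book 2 (The Blue Door): author_id=1 -> matches Perez
  - book 3 (The Old House): author_id=2 -> matches Brown
  - book 4 (Falling Leaves): author_id=1 -> matches Perez
  - book 5 (Empty Rooms): author_id=2 -> matches Brown
  - book 6 (The Last Train): author_id=NULL, no match -> dropped
  - book 7 (Winter Gardens): author_id=3 -> matches Davis
So 1 of 7 rows is dropped.

SQL:
SELECT a.title, b.name AS author
FROM books a
INNER JOIN authors b ON a.author_id = b.id

Result:
title          | author
---------------+-------
The Glass Key  | Perez 
The Blue Door  | Perez 
The Old House  | Brown 
Falling Leaves | Perez 
Empty Rooms    | Brown 
Winter Gardens | Davis 


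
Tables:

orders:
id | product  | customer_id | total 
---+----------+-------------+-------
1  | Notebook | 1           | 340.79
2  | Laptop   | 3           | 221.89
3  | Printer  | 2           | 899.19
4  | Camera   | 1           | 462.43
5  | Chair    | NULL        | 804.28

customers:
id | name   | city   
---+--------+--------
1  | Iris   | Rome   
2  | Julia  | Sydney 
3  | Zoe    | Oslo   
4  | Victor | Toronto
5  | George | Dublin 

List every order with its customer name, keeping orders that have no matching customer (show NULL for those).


LEFT JOIN keeps every row from orders (the left table); where customer_id has no match in customers, the customer columns become NULL. Walk through each order:
  - order 1 (Notebook): customer_id=1 -> matches Iris
  - order 2 (Laptop): customer_id=3 -> matches Zoe
  - order 3 (Printer): customer_id=2 -> matches Julia
  - order 4 (Camera): customer_id=1 -> matches Iris
  - order 5 (Chair): customer_id=NULL, no match -> kept with NULL
All 5 rows appear; 1 has NULL customer.

SQL:
SELECT a.product, b.name AS customer
FROM orders a
LEFT JOIN customers b ON a.customer_id = b.id

Result:
product  | customer
---------+---------
Notebook | Iris    
Laptop   | Zoe     
Printer  | Julia   
Camera   | Iris    
Chair    | NULL    


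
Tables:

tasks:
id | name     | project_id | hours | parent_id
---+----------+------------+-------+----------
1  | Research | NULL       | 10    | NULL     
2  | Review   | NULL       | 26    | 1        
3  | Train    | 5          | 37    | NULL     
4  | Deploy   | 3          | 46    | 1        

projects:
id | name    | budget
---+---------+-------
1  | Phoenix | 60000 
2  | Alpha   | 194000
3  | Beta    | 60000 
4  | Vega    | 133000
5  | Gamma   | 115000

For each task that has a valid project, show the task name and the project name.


INNER JOIN keeps only tasks rows whose project_id matches an id in projects. Walk through each task:
  - task 1 (Research): project_id=NULL, no match -> dropped
  - task 2 (Review): project_id=NULL, no match -> dropped
  - task 3 (Train): project_id=5 -> matches Gamma
  - task 4 (Deploy): project_id=3 -> matches Beta
So 2 of 4 rows are dropped.

SQL:
SELECT a.name, b.name AS project
FROM tasks a
INNER JOIN projects b ON a.project_id = b.id

Result:
name   | project
-------+--------
Train  | Gamma  
Deploy | Beta   


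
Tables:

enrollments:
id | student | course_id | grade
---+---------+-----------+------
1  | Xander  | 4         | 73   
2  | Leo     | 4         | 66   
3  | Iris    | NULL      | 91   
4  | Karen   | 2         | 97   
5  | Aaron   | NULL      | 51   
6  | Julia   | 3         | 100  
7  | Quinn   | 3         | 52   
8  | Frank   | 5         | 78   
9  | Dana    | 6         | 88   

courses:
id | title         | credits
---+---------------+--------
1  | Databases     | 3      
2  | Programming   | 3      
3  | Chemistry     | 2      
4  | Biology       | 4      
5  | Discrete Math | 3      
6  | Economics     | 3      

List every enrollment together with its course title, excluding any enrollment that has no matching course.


INNER JOIN keeps only enrollments rows whose course_id matches an id in courses. Walk through each enrollment:
  - enrollment 1 (Xander): course_id=4 -> matches Biology
  - enrollment 2 (Leo): course_id=4 -> matches Biology
  - enrollment 3 (Iris): course_id=NULL, no match -> dropped
  - enrollment 4 (Karen): course_id=2 -> matches Programming
  - enrollment 5 (Aaron): course_id=NULL, no match -> dropped
  - enrollment 6 (Julia): course_id=3 -> matches Chemistry
  - enrollment 7 (Quinn): course_id=3 -> matches Chemistry
  - enrollment 8 (Frank): course_id=5 -> matches Discrete Math
  - enrollment 9 (Dana): course_id=6 -> matches Economics
So 2 of 9 rows are dropped.

SQL:
SELECT a.student, b.title AS course
FROM enrollments a
INNER JOIN courses b ON a.course_id = b.id

Result:
student | course       
--------+--------------
Xander  | Biology      
Leo     | Biology      
Karen   | Programming  
Julia   | Chemistry    
Quinn   | Chemistry    
Frank   | Discrete Math
Dana    | Economics    
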